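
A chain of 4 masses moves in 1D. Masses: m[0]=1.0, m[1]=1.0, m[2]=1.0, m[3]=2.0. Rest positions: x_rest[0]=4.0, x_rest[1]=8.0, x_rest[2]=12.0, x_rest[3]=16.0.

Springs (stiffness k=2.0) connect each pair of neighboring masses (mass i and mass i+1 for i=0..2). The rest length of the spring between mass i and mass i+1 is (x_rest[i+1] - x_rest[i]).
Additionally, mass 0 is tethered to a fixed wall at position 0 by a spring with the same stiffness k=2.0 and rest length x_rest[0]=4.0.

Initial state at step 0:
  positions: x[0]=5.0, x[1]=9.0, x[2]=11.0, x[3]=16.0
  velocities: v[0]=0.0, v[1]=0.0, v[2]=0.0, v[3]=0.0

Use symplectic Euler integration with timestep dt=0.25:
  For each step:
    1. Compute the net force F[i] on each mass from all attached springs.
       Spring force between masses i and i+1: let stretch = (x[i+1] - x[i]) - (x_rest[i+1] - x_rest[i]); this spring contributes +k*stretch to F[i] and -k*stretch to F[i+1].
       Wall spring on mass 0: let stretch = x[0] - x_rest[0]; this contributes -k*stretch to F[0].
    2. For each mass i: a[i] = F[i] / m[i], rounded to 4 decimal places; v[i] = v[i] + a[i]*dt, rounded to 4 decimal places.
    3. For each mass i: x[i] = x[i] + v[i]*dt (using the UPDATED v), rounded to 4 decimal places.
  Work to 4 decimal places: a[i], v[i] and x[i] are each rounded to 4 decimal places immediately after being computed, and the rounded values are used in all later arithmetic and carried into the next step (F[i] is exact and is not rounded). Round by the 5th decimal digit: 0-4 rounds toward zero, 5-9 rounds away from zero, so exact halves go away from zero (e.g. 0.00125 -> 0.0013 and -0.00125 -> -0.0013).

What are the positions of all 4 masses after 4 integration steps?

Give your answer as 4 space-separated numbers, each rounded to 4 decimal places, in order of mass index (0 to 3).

Answer: 3.8241 7.6436 13.0779 15.7188

Derivation:
Step 0: x=[5.0000 9.0000 11.0000 16.0000] v=[0.0000 0.0000 0.0000 0.0000]
Step 1: x=[4.8750 8.7500 11.3750 15.9375] v=[-0.5000 -1.0000 1.5000 -0.2500]
Step 2: x=[4.6250 8.3438 11.9922 15.8399] v=[-1.0000 -1.6250 2.4688 -0.3906]
Step 3: x=[4.2617 7.9288 12.6343 15.7518] v=[-1.4531 -1.6602 2.5685 -0.3525]
Step 4: x=[3.8241 7.6436 13.0779 15.7188] v=[-1.7504 -1.1410 1.7745 -0.1319]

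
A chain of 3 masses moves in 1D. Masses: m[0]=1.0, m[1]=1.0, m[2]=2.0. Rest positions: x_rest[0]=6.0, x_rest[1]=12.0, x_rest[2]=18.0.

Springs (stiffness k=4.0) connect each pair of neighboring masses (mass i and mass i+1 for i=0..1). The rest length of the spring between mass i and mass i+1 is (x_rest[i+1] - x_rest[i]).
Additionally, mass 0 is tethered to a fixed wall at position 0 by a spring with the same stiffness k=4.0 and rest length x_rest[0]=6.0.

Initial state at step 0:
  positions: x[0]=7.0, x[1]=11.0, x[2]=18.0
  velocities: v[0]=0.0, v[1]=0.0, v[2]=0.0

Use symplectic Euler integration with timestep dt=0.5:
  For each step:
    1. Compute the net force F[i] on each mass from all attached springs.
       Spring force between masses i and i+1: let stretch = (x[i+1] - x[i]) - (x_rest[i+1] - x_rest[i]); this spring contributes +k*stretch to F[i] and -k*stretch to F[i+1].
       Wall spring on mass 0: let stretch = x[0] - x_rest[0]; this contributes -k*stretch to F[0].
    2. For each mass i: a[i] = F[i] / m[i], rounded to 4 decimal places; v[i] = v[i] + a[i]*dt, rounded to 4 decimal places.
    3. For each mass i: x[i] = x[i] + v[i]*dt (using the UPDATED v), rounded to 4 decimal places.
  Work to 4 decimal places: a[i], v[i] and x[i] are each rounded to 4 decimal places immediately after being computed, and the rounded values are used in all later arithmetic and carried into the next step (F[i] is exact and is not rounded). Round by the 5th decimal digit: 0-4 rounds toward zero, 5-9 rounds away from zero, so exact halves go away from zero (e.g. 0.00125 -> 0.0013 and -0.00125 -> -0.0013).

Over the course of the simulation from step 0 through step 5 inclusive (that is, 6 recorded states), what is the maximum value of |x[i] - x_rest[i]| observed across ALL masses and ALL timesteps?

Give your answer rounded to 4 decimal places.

Answer: 2.1250

Derivation:
Step 0: x=[7.0000 11.0000 18.0000] v=[0.0000 0.0000 0.0000]
Step 1: x=[4.0000 14.0000 17.5000] v=[-6.0000 6.0000 -1.0000]
Step 2: x=[7.0000 10.5000 18.2500] v=[6.0000 -7.0000 1.5000]
Step 3: x=[6.5000 11.2500 18.1250] v=[-1.0000 1.5000 -0.2500]
Step 4: x=[4.2500 14.1250 17.5625] v=[-4.5000 5.7500 -1.1250]
Step 5: x=[7.6250 10.5625 18.2813] v=[6.7500 -7.1250 1.4375]
Max displacement = 2.1250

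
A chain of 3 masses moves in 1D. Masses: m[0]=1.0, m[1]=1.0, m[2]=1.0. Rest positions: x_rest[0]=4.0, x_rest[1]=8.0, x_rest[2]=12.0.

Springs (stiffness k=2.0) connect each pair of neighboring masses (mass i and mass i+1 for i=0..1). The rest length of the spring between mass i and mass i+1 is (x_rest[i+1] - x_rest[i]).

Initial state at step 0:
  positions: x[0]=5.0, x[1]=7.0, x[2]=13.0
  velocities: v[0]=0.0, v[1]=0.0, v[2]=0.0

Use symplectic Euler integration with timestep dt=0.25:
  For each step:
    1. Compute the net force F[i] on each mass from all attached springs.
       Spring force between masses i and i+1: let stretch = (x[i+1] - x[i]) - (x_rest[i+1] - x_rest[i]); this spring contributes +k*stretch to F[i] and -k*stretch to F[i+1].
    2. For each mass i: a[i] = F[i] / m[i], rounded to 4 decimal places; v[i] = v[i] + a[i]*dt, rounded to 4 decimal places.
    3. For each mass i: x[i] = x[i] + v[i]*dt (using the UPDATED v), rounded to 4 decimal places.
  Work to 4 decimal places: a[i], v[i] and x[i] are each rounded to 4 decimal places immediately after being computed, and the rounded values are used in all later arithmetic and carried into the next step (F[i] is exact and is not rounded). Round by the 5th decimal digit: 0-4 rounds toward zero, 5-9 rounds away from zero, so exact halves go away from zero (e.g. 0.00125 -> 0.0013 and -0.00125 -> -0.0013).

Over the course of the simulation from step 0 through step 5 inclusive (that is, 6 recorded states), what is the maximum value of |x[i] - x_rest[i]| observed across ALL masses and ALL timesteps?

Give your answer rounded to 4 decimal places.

Step 0: x=[5.0000 7.0000 13.0000] v=[0.0000 0.0000 0.0000]
Step 1: x=[4.7500 7.5000 12.7500] v=[-1.0000 2.0000 -1.0000]
Step 2: x=[4.3438 8.3125 12.3438] v=[-1.6250 3.2500 -1.6250]
Step 3: x=[3.9336 9.1328 11.9336] v=[-1.6407 3.2813 -1.6407]
Step 4: x=[3.6733 9.6533 11.6733] v=[-1.0411 2.0821 -1.0411]
Step 5: x=[3.6605 9.6788 11.6605] v=[-0.0511 0.1021 -0.0511]
Max displacement = 1.6788

Answer: 1.6788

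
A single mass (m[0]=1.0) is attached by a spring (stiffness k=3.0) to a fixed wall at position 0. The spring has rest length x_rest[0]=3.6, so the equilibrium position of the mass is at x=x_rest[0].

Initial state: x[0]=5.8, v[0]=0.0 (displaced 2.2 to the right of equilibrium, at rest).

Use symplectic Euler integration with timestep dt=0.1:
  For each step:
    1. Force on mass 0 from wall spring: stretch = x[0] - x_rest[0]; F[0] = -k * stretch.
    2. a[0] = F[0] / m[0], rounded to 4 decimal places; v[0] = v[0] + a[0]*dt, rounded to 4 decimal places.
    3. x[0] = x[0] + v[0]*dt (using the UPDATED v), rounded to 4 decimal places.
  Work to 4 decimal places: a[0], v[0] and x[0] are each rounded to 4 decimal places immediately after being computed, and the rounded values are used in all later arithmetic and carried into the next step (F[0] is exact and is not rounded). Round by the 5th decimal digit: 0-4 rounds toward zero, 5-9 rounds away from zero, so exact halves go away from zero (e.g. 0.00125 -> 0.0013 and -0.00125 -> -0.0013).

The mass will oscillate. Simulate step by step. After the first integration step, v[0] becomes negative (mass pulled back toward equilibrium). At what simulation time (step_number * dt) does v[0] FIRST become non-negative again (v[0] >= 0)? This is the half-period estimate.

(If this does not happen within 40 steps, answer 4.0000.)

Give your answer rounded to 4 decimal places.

Step 0: x=[5.8000] v=[0.0000]
Step 1: x=[5.7340] v=[-0.6600]
Step 2: x=[5.6040] v=[-1.3002]
Step 3: x=[5.4139] v=[-1.9014]
Step 4: x=[5.1693] v=[-2.4456]
Step 5: x=[4.8777] v=[-2.9164]
Step 6: x=[4.5477] v=[-3.2997]
Step 7: x=[4.1893] v=[-3.5840]
Step 8: x=[3.8132] v=[-3.7608]
Step 9: x=[3.4307] v=[-3.8248]
Step 10: x=[3.0533] v=[-3.7740]
Step 11: x=[2.6923] v=[-3.6100]
Step 12: x=[2.3585] v=[-3.3377]
Step 13: x=[2.0620] v=[-2.9653]
Step 14: x=[1.8116] v=[-2.5039]
Step 15: x=[1.6149] v=[-1.9674]
Step 16: x=[1.4777] v=[-1.3719]
Step 17: x=[1.4042] v=[-0.7352]
Step 18: x=[1.3966] v=[-0.0765]
Step 19: x=[1.4551] v=[0.5845]
First v>=0 after going negative at step 19, time=1.9000

Answer: 1.9000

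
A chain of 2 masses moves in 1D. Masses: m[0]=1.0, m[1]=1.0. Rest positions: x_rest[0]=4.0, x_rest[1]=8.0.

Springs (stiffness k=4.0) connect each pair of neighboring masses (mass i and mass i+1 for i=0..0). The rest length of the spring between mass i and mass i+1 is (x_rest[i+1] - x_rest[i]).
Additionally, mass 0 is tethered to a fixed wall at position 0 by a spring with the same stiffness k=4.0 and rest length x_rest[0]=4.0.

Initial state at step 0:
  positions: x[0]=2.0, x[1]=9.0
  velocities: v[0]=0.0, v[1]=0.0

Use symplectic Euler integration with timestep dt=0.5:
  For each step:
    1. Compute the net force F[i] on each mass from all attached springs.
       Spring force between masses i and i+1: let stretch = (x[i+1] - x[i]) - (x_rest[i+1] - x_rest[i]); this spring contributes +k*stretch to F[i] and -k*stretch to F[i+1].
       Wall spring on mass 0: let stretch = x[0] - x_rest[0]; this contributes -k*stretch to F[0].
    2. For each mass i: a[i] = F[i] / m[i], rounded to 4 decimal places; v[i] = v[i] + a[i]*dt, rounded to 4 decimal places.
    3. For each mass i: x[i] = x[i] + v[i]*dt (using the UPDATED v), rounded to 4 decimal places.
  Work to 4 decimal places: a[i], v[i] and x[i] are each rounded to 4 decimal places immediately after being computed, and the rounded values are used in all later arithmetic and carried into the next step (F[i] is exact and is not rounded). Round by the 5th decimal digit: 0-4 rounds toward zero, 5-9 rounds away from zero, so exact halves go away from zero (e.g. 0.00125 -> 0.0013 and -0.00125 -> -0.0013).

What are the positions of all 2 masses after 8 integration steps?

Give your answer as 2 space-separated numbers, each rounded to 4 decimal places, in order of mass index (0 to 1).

Answer: 7.0000 6.0000

Derivation:
Step 0: x=[2.0000 9.0000] v=[0.0000 0.0000]
Step 1: x=[7.0000 6.0000] v=[10.0000 -6.0000]
Step 2: x=[4.0000 8.0000] v=[-6.0000 4.0000]
Step 3: x=[1.0000 10.0000] v=[-6.0000 4.0000]
Step 4: x=[6.0000 7.0000] v=[10.0000 -6.0000]
Step 5: x=[6.0000 7.0000] v=[0.0000 0.0000]
Step 6: x=[1.0000 10.0000] v=[-10.0000 6.0000]
Step 7: x=[4.0000 8.0000] v=[6.0000 -4.0000]
Step 8: x=[7.0000 6.0000] v=[6.0000 -4.0000]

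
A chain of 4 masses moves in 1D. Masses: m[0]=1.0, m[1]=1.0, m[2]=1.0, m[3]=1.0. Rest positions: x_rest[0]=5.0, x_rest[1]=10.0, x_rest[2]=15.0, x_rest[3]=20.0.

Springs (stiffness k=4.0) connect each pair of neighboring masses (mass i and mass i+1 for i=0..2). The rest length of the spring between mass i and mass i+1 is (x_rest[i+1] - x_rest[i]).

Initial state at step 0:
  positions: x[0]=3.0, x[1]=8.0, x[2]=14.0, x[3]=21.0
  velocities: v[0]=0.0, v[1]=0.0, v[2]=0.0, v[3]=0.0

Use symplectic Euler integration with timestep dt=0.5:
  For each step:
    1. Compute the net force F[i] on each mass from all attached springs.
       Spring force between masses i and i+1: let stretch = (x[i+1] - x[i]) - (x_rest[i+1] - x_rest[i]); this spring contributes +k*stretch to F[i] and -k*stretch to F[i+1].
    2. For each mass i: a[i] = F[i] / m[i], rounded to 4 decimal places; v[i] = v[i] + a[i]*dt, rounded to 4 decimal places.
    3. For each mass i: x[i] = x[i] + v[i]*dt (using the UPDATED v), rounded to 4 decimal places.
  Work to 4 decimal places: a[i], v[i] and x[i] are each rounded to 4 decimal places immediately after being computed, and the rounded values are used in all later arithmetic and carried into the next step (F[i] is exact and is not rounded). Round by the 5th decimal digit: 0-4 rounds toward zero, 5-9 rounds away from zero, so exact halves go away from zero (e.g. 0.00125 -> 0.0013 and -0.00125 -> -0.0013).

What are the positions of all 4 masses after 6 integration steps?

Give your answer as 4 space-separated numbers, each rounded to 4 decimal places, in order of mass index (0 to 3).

Step 0: x=[3.0000 8.0000 14.0000 21.0000] v=[0.0000 0.0000 0.0000 0.0000]
Step 1: x=[3.0000 9.0000 15.0000 19.0000] v=[0.0000 2.0000 2.0000 -4.0000]
Step 2: x=[4.0000 10.0000 14.0000 18.0000] v=[2.0000 2.0000 -2.0000 -2.0000]
Step 3: x=[6.0000 9.0000 13.0000 18.0000] v=[4.0000 -2.0000 -2.0000 0.0000]
Step 4: x=[6.0000 9.0000 13.0000 18.0000] v=[0.0000 0.0000 0.0000 0.0000]
Step 5: x=[4.0000 10.0000 14.0000 18.0000] v=[-4.0000 2.0000 2.0000 0.0000]
Step 6: x=[3.0000 9.0000 15.0000 19.0000] v=[-2.0000 -2.0000 2.0000 2.0000]

Answer: 3.0000 9.0000 15.0000 19.0000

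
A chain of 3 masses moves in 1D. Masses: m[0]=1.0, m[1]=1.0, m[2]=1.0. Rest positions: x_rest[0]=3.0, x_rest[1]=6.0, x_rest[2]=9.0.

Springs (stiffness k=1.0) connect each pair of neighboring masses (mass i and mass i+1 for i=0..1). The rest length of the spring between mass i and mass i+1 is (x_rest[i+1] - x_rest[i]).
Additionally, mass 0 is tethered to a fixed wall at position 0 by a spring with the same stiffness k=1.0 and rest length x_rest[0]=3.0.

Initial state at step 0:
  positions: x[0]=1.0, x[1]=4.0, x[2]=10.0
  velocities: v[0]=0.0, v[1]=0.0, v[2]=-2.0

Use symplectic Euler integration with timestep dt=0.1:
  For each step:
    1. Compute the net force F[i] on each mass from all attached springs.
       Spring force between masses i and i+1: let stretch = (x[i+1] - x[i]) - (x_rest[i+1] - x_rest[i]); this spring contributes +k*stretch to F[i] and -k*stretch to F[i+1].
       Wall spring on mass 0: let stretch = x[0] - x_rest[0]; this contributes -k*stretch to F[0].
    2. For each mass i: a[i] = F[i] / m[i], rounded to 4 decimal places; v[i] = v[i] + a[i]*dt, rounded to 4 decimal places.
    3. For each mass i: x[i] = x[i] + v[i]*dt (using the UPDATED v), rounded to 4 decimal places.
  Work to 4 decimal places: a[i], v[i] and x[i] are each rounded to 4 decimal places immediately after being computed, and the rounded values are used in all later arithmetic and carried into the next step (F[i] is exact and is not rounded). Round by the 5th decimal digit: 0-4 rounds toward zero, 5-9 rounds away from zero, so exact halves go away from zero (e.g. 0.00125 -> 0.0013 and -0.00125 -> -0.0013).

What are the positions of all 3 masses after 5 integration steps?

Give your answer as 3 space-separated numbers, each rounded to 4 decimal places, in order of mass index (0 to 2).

Answer: 1.2960 4.3873 8.6098

Derivation:
Step 0: x=[1.0000 4.0000 10.0000] v=[0.0000 0.0000 -2.0000]
Step 1: x=[1.0200 4.0300 9.7700] v=[0.2000 0.3000 -2.3000]
Step 2: x=[1.0599 4.0873 9.5126] v=[0.3990 0.5730 -2.5740]
Step 3: x=[1.1195 4.1686 9.2310] v=[0.5958 0.8128 -2.8165]
Step 4: x=[1.1984 4.2700 8.9287] v=[0.7888 1.0141 -3.0227]
Step 5: x=[1.2960 4.3873 8.6098] v=[0.9761 1.1728 -3.1886]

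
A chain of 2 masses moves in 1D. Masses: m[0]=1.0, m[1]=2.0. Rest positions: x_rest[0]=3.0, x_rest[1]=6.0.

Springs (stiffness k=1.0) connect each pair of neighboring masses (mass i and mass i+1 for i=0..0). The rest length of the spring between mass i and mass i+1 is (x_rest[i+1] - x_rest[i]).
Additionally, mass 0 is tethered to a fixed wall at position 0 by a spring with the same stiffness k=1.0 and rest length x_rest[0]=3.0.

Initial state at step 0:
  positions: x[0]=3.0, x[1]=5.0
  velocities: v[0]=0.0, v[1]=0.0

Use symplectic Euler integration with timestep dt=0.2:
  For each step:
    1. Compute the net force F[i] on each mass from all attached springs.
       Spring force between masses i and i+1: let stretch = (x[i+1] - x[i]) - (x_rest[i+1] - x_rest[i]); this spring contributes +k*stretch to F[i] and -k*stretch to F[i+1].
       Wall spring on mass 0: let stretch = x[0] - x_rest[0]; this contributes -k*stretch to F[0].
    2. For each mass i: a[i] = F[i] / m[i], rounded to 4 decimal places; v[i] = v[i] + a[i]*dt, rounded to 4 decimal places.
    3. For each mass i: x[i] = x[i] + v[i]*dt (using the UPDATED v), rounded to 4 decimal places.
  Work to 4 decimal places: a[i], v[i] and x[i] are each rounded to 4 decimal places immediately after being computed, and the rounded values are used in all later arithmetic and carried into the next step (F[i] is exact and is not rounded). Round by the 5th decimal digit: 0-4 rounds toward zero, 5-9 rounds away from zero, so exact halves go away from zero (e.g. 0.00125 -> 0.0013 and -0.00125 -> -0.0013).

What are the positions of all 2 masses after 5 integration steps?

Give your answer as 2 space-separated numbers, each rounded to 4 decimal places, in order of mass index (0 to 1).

Step 0: x=[3.0000 5.0000] v=[0.0000 0.0000]
Step 1: x=[2.9600 5.0200] v=[-0.2000 0.1000]
Step 2: x=[2.8840 5.0588] v=[-0.3800 0.1940]
Step 3: x=[2.7796 5.1141] v=[-0.5218 0.2765]
Step 4: x=[2.6574 5.1827] v=[-0.6108 0.3431]
Step 5: x=[2.5300 5.2608] v=[-0.6372 0.3906]

Answer: 2.5300 5.2608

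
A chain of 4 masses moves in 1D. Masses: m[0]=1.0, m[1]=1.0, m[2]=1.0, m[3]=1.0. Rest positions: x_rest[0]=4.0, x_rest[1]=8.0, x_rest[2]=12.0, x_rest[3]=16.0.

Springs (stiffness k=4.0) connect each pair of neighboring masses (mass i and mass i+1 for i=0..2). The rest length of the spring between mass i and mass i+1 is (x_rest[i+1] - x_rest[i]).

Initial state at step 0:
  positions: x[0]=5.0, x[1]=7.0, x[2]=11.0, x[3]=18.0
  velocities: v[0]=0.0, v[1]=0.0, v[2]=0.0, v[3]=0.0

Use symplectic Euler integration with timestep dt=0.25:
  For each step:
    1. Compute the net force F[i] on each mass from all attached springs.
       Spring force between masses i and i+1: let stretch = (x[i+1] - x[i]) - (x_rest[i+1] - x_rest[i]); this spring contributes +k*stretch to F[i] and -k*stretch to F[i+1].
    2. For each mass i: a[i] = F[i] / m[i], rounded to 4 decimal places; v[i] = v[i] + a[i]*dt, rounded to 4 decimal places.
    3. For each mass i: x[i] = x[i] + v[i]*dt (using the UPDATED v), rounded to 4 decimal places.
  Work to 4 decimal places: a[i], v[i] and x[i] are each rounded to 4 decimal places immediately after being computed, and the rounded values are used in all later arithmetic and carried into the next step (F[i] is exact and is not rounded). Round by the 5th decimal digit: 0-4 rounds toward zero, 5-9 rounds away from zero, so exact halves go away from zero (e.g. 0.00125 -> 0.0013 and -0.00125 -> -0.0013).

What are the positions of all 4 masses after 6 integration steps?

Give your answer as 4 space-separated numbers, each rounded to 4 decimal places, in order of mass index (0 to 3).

Step 0: x=[5.0000 7.0000 11.0000 18.0000] v=[0.0000 0.0000 0.0000 0.0000]
Step 1: x=[4.5000 7.5000 11.7500 17.2500] v=[-2.0000 2.0000 3.0000 -3.0000]
Step 2: x=[3.7500 8.3125 12.8125 16.1250] v=[-3.0000 3.2500 4.2500 -4.5000]
Step 3: x=[3.1406 9.1094 13.5781 15.1719] v=[-2.4375 3.1875 3.0625 -3.8125]
Step 4: x=[3.0234 9.5313 13.6250 14.8203] v=[-0.4687 1.6874 0.1876 -1.4063]
Step 5: x=[3.5332 9.3496 12.9473 15.1699] v=[2.0392 -0.7268 -2.7108 1.3984]
Step 6: x=[4.4971 8.6132 11.9258 15.9639] v=[3.8556 -2.9455 -4.0859 3.1758]

Answer: 4.4971 8.6132 11.9258 15.9639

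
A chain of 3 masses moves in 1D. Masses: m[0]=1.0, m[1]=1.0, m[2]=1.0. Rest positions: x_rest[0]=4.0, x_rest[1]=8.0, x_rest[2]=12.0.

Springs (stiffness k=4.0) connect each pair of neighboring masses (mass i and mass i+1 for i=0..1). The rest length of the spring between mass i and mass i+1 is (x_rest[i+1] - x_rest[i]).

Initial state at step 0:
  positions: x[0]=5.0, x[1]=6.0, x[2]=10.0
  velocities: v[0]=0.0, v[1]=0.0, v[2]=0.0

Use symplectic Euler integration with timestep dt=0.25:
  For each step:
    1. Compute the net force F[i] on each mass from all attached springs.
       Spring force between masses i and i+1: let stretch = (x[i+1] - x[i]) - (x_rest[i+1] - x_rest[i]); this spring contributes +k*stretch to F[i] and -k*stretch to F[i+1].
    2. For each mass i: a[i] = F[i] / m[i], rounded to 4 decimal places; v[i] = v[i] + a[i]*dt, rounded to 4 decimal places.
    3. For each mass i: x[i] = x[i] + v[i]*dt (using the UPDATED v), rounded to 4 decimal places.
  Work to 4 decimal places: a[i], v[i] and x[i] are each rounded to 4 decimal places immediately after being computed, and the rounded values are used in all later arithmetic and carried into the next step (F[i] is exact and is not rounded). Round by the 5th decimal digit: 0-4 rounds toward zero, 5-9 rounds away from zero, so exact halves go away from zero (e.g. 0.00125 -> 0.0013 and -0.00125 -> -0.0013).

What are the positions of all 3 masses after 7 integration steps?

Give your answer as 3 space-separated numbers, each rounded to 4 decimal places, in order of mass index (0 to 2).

Answer: 2.2687 5.9937 12.7378

Derivation:
Step 0: x=[5.0000 6.0000 10.0000] v=[0.0000 0.0000 0.0000]
Step 1: x=[4.2500 6.7500 10.0000] v=[-3.0000 3.0000 0.0000]
Step 2: x=[3.1250 7.6875 10.1875] v=[-4.5000 3.7500 0.7500]
Step 3: x=[2.1406 8.1094 10.7500] v=[-3.9375 1.6875 2.2500]
Step 4: x=[1.6484 7.6992 11.6524] v=[-1.9687 -1.6407 3.6094]
Step 5: x=[1.6689 6.7646 12.5665] v=[0.0821 -3.7383 3.6562]
Step 6: x=[1.9634 6.0066 13.0301] v=[1.1778 -3.0321 1.8543]
Step 7: x=[2.2687 5.9937 12.7378] v=[1.2210 -0.0518 -1.1692]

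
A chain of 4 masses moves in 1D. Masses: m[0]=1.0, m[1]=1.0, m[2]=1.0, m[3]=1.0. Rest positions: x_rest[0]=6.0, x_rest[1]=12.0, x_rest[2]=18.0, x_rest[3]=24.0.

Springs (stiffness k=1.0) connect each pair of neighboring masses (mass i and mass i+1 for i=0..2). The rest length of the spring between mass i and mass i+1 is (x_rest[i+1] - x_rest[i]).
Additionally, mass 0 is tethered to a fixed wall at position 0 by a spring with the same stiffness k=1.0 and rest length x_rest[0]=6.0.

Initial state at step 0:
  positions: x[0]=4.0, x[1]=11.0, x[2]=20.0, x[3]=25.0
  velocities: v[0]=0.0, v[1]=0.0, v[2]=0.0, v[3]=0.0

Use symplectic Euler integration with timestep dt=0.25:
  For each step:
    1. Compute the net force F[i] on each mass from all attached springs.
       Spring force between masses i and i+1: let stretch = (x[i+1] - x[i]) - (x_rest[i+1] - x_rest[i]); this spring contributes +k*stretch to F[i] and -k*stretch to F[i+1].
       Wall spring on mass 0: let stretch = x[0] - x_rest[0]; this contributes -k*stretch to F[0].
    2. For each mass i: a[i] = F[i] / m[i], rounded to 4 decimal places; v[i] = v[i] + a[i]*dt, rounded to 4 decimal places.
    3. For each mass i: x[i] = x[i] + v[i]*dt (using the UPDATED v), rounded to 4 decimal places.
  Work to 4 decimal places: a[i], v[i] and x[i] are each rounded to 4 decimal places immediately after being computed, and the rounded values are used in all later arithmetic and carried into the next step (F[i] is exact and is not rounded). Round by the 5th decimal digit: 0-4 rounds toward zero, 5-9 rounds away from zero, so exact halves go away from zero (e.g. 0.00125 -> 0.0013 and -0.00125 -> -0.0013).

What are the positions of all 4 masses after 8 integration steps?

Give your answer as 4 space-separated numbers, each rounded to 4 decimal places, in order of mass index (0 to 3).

Answer: 7.8692 12.8996 17.0688 24.6280

Derivation:
Step 0: x=[4.0000 11.0000 20.0000 25.0000] v=[0.0000 0.0000 0.0000 0.0000]
Step 1: x=[4.1875 11.1250 19.7500 25.0625] v=[0.7500 0.5000 -1.0000 0.2500]
Step 2: x=[4.5469 11.3555 19.2930 25.1680] v=[1.4375 0.9219 -1.8281 0.4219]
Step 3: x=[5.0476 11.6565 18.7071 25.2813] v=[2.0029 1.2041 -2.3437 0.4532]
Step 4: x=[5.6459 11.9851 18.0914 25.3587] v=[2.3932 1.3145 -2.4628 0.3097]
Step 5: x=[6.2875 12.2992 17.5483 25.3569] v=[2.5665 1.2563 -2.1726 -0.0071]
Step 6: x=[6.9119 12.5656 17.1651 25.2421] v=[2.4976 1.0657 -1.5327 -0.4593]
Step 7: x=[7.4577 12.7662 16.9993 24.9975] v=[2.1831 0.8022 -0.6633 -0.9786]
Step 8: x=[7.8692 12.8996 17.0688 24.6280] v=[1.6458 0.5334 0.2780 -1.4782]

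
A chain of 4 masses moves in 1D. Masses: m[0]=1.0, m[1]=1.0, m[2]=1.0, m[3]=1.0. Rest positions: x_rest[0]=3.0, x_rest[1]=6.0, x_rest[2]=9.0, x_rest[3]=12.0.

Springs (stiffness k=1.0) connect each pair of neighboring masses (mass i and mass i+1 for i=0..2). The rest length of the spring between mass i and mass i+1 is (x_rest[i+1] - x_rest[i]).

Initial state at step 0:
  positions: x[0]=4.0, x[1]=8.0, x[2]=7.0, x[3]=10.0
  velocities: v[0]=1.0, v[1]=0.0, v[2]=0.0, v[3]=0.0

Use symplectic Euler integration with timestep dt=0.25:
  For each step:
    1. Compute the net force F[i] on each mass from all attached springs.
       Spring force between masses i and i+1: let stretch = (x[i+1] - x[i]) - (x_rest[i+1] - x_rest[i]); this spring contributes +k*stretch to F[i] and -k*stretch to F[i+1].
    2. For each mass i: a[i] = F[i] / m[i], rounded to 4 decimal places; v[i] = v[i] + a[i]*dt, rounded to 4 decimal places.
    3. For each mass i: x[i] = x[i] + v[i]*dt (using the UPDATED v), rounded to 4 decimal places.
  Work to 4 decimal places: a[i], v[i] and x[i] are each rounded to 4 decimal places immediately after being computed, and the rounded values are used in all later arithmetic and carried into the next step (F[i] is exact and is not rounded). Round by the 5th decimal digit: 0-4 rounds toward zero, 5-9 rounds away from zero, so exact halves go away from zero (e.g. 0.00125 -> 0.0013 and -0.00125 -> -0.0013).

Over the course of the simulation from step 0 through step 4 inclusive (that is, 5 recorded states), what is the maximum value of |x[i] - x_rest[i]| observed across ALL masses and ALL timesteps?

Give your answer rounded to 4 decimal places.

Answer: 2.1636

Derivation:
Step 0: x=[4.0000 8.0000 7.0000 10.0000] v=[1.0000 0.0000 0.0000 0.0000]
Step 1: x=[4.3125 7.6875 7.2500 10.0000] v=[1.2500 -1.2500 1.0000 0.0000]
Step 2: x=[4.6485 7.1367 7.6992 10.0156] v=[1.3438 -2.2031 1.7969 0.0625]
Step 3: x=[4.9525 6.4656 8.2581 10.0740] v=[1.2159 -2.6845 2.2354 0.2334]
Step 4: x=[5.1636 5.8119 8.8184 10.2064] v=[0.8442 -2.6147 2.2413 0.5294]
Max displacement = 2.1636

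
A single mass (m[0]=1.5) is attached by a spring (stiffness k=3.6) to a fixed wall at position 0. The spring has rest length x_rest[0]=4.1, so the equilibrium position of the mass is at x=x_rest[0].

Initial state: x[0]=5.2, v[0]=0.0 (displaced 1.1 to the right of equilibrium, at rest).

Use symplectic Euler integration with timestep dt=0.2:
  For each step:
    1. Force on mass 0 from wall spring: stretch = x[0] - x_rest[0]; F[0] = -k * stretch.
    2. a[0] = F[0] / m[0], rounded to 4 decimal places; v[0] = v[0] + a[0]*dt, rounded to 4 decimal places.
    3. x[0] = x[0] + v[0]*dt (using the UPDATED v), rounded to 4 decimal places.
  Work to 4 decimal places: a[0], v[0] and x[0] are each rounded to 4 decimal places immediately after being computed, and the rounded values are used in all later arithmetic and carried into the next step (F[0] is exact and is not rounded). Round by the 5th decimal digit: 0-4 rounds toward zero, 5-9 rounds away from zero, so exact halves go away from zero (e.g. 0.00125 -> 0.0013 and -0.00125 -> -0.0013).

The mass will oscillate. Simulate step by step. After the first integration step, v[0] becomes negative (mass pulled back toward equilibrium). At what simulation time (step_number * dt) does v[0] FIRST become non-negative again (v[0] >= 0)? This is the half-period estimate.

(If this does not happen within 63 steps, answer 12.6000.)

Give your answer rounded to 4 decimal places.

Answer: 2.2000

Derivation:
Step 0: x=[5.2000] v=[0.0000]
Step 1: x=[5.0944] v=[-0.5280]
Step 2: x=[4.8933] v=[-1.0053]
Step 3: x=[4.6161] v=[-1.3861]
Step 4: x=[4.2893] v=[-1.6338]
Step 5: x=[3.9444] v=[-1.7247]
Step 6: x=[3.6144] v=[-1.6500]
Step 7: x=[3.3310] v=[-1.4169]
Step 8: x=[3.1214] v=[-1.0478]
Step 9: x=[3.0058] v=[-0.5781]
Step 10: x=[2.9952] v=[-0.0529]
Step 11: x=[3.0907] v=[0.4774]
First v>=0 after going negative at step 11, time=2.2000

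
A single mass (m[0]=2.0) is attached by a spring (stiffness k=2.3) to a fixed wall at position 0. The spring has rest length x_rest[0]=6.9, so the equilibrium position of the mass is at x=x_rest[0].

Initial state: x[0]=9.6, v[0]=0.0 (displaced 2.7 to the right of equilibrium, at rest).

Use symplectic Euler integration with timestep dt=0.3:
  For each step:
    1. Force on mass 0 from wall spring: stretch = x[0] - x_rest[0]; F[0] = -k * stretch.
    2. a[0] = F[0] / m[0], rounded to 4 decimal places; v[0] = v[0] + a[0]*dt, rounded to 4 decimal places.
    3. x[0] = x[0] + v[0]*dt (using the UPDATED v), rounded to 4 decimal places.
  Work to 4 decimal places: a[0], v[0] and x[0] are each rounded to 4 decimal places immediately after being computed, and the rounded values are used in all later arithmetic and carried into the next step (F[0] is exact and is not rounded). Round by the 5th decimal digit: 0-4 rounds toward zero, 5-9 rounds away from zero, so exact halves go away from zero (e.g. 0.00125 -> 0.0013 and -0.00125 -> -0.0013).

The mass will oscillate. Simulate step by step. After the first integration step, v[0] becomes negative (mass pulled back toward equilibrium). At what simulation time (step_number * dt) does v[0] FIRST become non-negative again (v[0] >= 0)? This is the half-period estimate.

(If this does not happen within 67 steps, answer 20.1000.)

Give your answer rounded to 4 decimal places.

Step 0: x=[9.6000] v=[0.0000]
Step 1: x=[9.3206] v=[-0.9315]
Step 2: x=[8.7906] v=[-1.7666]
Step 3: x=[8.0649] v=[-2.4189]
Step 4: x=[7.2187] v=[-2.8208]
Step 5: x=[6.3395] v=[-2.9308]
Step 6: x=[5.5183] v=[-2.7374]
Step 7: x=[4.8401] v=[-2.2607]
Step 8: x=[4.3751] v=[-1.5500]
Step 9: x=[4.1714] v=[-0.6789]
Step 10: x=[4.2502] v=[0.2625]
First v>=0 after going negative at step 10, time=3.0000

Answer: 3.0000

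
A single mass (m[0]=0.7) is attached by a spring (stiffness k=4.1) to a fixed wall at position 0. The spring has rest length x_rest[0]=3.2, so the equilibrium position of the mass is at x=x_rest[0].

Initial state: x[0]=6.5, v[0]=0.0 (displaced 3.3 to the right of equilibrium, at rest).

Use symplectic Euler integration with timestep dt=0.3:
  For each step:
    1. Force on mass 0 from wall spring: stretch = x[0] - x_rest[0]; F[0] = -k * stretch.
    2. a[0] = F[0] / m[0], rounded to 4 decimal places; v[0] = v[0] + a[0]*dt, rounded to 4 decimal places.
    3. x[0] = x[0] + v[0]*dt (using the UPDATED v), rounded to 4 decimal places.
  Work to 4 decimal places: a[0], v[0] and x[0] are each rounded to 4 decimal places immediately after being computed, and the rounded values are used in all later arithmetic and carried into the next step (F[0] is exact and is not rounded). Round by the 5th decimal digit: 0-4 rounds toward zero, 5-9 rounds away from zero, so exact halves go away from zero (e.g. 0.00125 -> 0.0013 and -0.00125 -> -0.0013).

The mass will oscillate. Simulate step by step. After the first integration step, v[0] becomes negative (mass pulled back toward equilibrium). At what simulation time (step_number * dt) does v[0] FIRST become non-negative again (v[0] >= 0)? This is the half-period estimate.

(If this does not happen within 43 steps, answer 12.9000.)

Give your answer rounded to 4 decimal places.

Step 0: x=[6.5000] v=[0.0000]
Step 1: x=[4.7604] v=[-5.7986]
Step 2: x=[2.1983] v=[-8.5405]
Step 3: x=[0.1642] v=[-6.7804]
Step 4: x=[-0.2696] v=[-1.4461]
Step 5: x=[1.1256] v=[4.6505]
First v>=0 after going negative at step 5, time=1.5000

Answer: 1.5000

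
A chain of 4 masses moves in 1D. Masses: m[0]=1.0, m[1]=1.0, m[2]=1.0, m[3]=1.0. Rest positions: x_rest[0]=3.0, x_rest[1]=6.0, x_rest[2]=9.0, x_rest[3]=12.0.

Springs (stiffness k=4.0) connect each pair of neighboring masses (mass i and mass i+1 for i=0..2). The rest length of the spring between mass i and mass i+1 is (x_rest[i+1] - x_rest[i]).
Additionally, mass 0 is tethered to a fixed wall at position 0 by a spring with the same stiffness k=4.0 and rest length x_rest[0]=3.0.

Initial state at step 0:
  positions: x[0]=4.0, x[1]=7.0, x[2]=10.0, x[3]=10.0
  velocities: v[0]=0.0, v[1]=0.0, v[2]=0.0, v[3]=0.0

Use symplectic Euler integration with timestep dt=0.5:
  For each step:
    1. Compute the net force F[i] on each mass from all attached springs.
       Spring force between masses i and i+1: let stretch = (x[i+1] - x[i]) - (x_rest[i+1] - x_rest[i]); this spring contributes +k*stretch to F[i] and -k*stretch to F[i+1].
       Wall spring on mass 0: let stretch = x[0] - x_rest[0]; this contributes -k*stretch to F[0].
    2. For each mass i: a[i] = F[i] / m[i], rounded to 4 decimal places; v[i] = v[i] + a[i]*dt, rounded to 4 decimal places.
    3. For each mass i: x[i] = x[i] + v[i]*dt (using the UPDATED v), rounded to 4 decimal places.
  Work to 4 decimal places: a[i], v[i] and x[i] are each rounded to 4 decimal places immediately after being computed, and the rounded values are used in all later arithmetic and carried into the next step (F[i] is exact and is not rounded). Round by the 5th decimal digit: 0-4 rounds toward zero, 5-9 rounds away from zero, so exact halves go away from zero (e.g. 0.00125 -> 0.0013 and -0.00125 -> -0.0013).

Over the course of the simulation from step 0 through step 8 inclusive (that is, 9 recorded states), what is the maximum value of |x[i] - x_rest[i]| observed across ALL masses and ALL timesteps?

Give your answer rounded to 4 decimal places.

Step 0: x=[4.0000 7.0000 10.0000 10.0000] v=[0.0000 0.0000 0.0000 0.0000]
Step 1: x=[3.0000 7.0000 7.0000 13.0000] v=[-2.0000 0.0000 -6.0000 6.0000]
Step 2: x=[3.0000 3.0000 10.0000 13.0000] v=[0.0000 -8.0000 6.0000 0.0000]
Step 3: x=[0.0000 6.0000 9.0000 13.0000] v=[-6.0000 6.0000 -2.0000 0.0000]
Step 4: x=[3.0000 6.0000 9.0000 12.0000] v=[6.0000 0.0000 0.0000 -2.0000]
Step 5: x=[6.0000 6.0000 9.0000 11.0000] v=[6.0000 0.0000 0.0000 -2.0000]
Step 6: x=[3.0000 9.0000 8.0000 11.0000] v=[-6.0000 6.0000 -2.0000 0.0000]
Step 7: x=[3.0000 5.0000 11.0000 11.0000] v=[0.0000 -8.0000 6.0000 0.0000]
Step 8: x=[2.0000 5.0000 8.0000 14.0000] v=[-2.0000 0.0000 -6.0000 6.0000]
Max displacement = 3.0000

Answer: 3.0000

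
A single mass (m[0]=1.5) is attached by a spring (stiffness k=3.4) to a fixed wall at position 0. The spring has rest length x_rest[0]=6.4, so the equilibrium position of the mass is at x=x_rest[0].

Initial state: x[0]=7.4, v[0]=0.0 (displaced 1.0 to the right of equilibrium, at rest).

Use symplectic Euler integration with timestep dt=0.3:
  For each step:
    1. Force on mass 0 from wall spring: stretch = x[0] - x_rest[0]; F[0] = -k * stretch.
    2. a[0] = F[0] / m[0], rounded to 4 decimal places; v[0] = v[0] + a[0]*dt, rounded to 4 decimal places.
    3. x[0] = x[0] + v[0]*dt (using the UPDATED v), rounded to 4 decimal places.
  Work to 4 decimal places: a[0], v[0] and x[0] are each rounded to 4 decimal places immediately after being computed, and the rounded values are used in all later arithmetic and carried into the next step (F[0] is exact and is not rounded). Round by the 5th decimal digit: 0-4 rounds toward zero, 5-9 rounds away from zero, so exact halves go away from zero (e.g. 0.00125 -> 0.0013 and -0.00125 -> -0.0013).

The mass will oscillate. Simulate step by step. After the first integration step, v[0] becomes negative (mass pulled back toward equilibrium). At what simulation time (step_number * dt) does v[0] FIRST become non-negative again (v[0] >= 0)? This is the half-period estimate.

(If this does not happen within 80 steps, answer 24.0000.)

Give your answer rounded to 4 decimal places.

Step 0: x=[7.4000] v=[0.0000]
Step 1: x=[7.1960] v=[-0.6800]
Step 2: x=[6.8296] v=[-1.2213]
Step 3: x=[6.3756] v=[-1.5134]
Step 4: x=[5.9266] v=[-1.4968]
Step 5: x=[5.5741] v=[-1.1749]
Step 6: x=[5.3901] v=[-0.6133]
Step 7: x=[5.4121] v=[0.0734]
First v>=0 after going negative at step 7, time=2.1000

Answer: 2.1000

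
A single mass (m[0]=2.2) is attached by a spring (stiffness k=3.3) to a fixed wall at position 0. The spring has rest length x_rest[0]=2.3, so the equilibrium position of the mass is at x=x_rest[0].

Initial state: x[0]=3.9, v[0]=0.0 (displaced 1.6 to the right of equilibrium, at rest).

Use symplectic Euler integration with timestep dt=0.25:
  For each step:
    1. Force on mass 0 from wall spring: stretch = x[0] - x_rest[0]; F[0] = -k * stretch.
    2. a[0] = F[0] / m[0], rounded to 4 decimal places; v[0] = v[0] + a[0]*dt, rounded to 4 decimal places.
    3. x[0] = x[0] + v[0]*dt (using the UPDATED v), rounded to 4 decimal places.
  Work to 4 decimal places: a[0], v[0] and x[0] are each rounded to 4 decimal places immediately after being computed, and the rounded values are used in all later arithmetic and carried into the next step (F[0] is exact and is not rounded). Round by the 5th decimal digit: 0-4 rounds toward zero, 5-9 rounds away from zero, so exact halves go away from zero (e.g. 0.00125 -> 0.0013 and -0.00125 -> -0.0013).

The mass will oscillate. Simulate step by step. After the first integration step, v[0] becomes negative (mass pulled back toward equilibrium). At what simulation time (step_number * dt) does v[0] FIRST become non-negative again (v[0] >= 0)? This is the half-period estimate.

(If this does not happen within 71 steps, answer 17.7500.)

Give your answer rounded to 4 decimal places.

Answer: 2.7500

Derivation:
Step 0: x=[3.9000] v=[0.0000]
Step 1: x=[3.7500] v=[-0.6000]
Step 2: x=[3.4641] v=[-1.1438]
Step 3: x=[3.0690] v=[-1.5804]
Step 4: x=[2.6018] v=[-1.8688]
Step 5: x=[2.1063] v=[-1.9820]
Step 6: x=[1.6290] v=[-1.9094]
Step 7: x=[1.2146] v=[-1.6578]
Step 8: x=[0.9019] v=[-1.2508]
Step 9: x=[0.7203] v=[-0.7265]
Step 10: x=[0.6868] v=[-0.1341]
Step 11: x=[0.8045] v=[0.4709]
First v>=0 after going negative at step 11, time=2.7500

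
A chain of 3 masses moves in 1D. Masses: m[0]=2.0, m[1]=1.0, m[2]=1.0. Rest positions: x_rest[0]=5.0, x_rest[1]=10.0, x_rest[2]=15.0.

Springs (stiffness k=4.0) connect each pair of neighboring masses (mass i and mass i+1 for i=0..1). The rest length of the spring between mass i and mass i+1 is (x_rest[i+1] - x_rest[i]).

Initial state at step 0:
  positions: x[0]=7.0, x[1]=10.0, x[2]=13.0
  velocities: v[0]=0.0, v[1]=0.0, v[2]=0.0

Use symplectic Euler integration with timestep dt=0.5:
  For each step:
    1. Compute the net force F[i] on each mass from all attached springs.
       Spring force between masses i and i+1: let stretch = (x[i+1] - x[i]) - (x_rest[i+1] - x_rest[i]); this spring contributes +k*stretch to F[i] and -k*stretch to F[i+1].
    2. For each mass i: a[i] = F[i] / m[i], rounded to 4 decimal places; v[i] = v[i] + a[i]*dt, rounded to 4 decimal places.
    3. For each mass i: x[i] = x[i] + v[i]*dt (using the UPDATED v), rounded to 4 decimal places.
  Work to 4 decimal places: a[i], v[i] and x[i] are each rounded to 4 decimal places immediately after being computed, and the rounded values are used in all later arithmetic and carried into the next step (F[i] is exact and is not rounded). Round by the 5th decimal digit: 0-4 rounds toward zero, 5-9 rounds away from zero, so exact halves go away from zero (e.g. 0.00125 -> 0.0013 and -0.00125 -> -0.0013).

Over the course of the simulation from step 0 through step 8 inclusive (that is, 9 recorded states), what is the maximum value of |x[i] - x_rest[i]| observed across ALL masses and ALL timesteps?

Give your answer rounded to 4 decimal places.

Step 0: x=[7.0000 10.0000 13.0000] v=[0.0000 0.0000 0.0000]
Step 1: x=[6.0000 10.0000 15.0000] v=[-2.0000 0.0000 4.0000]
Step 2: x=[4.5000 11.0000 17.0000] v=[-3.0000 2.0000 4.0000]
Step 3: x=[3.7500 11.5000 18.0000] v=[-1.5000 1.0000 2.0000]
Step 4: x=[4.3750 10.7500 17.5000] v=[1.2500 -1.5000 -1.0000]
Step 5: x=[5.6875 10.3750 15.2500] v=[2.6250 -0.7500 -4.5000]
Step 6: x=[6.8438 10.1875 13.1250] v=[2.3125 -0.3750 -4.2500]
Step 7: x=[7.1719 9.5938 13.0625] v=[0.6562 -1.1874 -0.1250]
Step 8: x=[6.2110 10.0469 14.5313] v=[-1.9219 0.9062 2.9376]
Max displacement = 3.0000

Answer: 3.0000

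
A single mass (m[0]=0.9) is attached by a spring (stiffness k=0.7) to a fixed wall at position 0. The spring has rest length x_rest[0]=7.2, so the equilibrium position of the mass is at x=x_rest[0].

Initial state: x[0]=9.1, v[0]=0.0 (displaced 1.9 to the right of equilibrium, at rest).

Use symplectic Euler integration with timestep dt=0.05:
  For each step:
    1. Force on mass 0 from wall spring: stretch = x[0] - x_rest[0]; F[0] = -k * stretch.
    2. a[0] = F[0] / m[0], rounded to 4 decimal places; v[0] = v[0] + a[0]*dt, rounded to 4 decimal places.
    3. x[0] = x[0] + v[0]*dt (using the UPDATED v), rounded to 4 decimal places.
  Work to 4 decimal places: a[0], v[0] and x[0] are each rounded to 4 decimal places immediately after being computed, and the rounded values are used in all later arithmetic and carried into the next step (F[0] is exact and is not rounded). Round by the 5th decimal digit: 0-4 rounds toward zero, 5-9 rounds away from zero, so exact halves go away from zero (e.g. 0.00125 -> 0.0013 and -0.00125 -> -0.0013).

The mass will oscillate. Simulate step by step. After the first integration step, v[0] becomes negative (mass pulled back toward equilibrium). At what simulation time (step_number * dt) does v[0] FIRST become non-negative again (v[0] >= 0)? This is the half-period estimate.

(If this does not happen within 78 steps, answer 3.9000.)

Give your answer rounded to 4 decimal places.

Step 0: x=[9.1000] v=[0.0000]
Step 1: x=[9.0963] v=[-0.0739]
Step 2: x=[9.0889] v=[-0.1476]
Step 3: x=[9.0778] v=[-0.2211]
Step 4: x=[9.0631] v=[-0.2941]
Step 5: x=[9.0448] v=[-0.3666]
Step 6: x=[9.0229] v=[-0.4383]
Step 7: x=[8.9974] v=[-0.5092]
Step 8: x=[8.9684] v=[-0.5791]
Step 9: x=[8.9360] v=[-0.6479]
Step 10: x=[8.9002] v=[-0.7154]
Step 11: x=[8.8611] v=[-0.7815]
Step 12: x=[8.8188] v=[-0.8461]
Step 13: x=[8.7733] v=[-0.9091]
Step 14: x=[8.7248] v=[-0.9703]
Step 15: x=[8.6733] v=[-1.0296]
Step 16: x=[8.6190] v=[-1.0869]
Step 17: x=[8.5619] v=[-1.1421]
Step 18: x=[8.5021] v=[-1.1951]
Step 19: x=[8.4398] v=[-1.2457]
Step 20: x=[8.3751] v=[-1.2939]
Step 21: x=[8.3081] v=[-1.3396]
Step 22: x=[8.2390] v=[-1.3827]
Step 23: x=[8.1678] v=[-1.4231]
Step 24: x=[8.0948] v=[-1.4607]
Step 25: x=[8.0200] v=[-1.4955]
Step 26: x=[7.9436] v=[-1.5274]
Step 27: x=[7.8658] v=[-1.5563]
Step 28: x=[7.7867] v=[-1.5822]
Step 29: x=[7.7065] v=[-1.6050]
Step 30: x=[7.6253] v=[-1.6247]
Step 31: x=[7.5432] v=[-1.6412]
Step 32: x=[7.4605] v=[-1.6545]
Step 33: x=[7.3773] v=[-1.6646]
Step 34: x=[7.2937] v=[-1.6715]
Step 35: x=[7.2099] v=[-1.6751]
Step 36: x=[7.1261] v=[-1.6755]
Step 37: x=[7.0425] v=[-1.6726]
Step 38: x=[6.9592] v=[-1.6665]
Step 39: x=[6.8763] v=[-1.6571]
Step 40: x=[6.7941] v=[-1.6445]
Step 41: x=[6.7127] v=[-1.6287]
Step 42: x=[6.6322] v=[-1.6098]
Step 43: x=[6.5528] v=[-1.5877]
Step 44: x=[6.4747] v=[-1.5625]
Step 45: x=[6.3980] v=[-1.5343]
Step 46: x=[6.3228] v=[-1.5031]
Step 47: x=[6.2494] v=[-1.4690]
Step 48: x=[6.1778] v=[-1.4320]
Step 49: x=[6.1082] v=[-1.3923]
Step 50: x=[6.0407] v=[-1.3498]
Step 51: x=[5.9755] v=[-1.3047]
Step 52: x=[5.9126] v=[-1.2571]
Step 53: x=[5.8523] v=[-1.2070]
Step 54: x=[5.7946] v=[-1.1546]
Step 55: x=[5.7396] v=[-1.0999]
Step 56: x=[5.6874] v=[-1.0431]
Step 57: x=[5.6382] v=[-0.9843]
Step 58: x=[5.5920] v=[-0.9236]
Step 59: x=[5.5489] v=[-0.8611]
Step 60: x=[5.5091] v=[-0.7969]
Step 61: x=[5.4725] v=[-0.7311]
Step 62: x=[5.4393] v=[-0.6639]
Step 63: x=[5.4095] v=[-0.5954]
Step 64: x=[5.3832] v=[-0.5258]
Step 65: x=[5.3604] v=[-0.4551]
Step 66: x=[5.3412] v=[-0.3836]
Step 67: x=[5.3256] v=[-0.3113]
Step 68: x=[5.3137] v=[-0.2384]
Step 69: x=[5.3055] v=[-0.1650]
Step 70: x=[5.3009] v=[-0.0913]
Step 71: x=[5.3000] v=[-0.0174]
Step 72: x=[5.3028] v=[0.0565]
First v>=0 after going negative at step 72, time=3.6000

Answer: 3.6000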